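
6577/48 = 137 + 1/48 = 137.02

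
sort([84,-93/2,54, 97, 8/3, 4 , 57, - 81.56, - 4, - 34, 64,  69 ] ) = [ -81.56 , -93/2,-34  , - 4,8/3 , 4 , 54,57,  64,69,  84, 97] 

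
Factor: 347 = 347^1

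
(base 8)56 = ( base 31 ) 1F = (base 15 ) 31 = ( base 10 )46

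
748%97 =69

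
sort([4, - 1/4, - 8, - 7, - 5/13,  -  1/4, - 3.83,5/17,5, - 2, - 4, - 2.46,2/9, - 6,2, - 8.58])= [ - 8.58,-8 , - 7,  -  6,  -  4, - 3.83, - 2.46,-2, - 5/13, - 1/4, - 1/4,2/9  ,  5/17, 2,4, 5 ] 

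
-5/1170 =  - 1/234 =-0.00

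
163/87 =1 + 76/87 = 1.87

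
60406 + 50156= 110562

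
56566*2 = 113132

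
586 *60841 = 35652826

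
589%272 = 45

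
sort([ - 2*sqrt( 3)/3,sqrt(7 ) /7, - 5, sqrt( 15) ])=[-5, - 2 *sqrt(3 ) /3, sqrt ( 7)/7 , sqrt( 15 )] 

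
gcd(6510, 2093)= 7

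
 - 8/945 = -1 + 937/945 = - 0.01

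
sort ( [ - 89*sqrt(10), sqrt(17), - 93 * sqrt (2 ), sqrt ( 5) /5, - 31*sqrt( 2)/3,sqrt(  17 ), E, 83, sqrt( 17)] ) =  [ - 89  *sqrt( 10), - 93 * sqrt (2), - 31  *  sqrt(2)/3,  sqrt( 5)/5 , E, sqrt( 17),  sqrt(17 ), sqrt(17),83]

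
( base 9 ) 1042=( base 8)1377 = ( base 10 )767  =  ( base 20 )1i7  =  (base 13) 470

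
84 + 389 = 473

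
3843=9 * 427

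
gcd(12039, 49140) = 3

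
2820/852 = 235/71 = 3.31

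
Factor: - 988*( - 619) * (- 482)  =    -  2^3*13^1*19^1*241^1 * 619^1 =-294777704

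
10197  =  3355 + 6842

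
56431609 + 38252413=94684022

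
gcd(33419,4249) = 1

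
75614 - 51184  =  24430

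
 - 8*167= - 1336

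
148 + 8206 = 8354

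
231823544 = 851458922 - 619635378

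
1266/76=633/38 = 16.66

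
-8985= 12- 8997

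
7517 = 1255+6262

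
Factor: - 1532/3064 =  - 2^( - 1) = - 1/2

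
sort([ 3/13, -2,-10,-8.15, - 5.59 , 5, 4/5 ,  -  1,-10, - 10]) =[-10,  -  10, - 10, - 8.15, - 5.59, - 2, - 1,3/13,4/5,  5]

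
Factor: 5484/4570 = 6/5 = 2^1*3^1*5^ ( - 1 ) 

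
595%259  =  77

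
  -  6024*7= - 42168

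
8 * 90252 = 722016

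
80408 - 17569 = 62839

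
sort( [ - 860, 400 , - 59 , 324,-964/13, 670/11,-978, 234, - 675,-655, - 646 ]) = [ - 978, - 860, - 675,- 655, - 646, - 964/13,- 59,670/11,234, 324 , 400 ]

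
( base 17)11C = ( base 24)d6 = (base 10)318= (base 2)100111110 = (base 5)2233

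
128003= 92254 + 35749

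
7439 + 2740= 10179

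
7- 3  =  4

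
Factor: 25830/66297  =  2^1*3^1*5^1 * 7^(  -  1 )* 11^( - 1 )= 30/77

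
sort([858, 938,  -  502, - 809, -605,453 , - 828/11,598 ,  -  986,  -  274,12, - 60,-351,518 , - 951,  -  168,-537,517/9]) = [ - 986,-951, - 809 ,- 605, - 537,- 502, - 351,-274, - 168,- 828/11,- 60, 12 , 517/9, 453,518, 598, 858,938 ] 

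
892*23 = 20516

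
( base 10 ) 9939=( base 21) 11B6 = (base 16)26D3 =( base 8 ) 23323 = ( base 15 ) 2e29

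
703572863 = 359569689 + 344003174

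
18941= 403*47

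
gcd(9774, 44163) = 9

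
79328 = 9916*8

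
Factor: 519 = 3^1*173^1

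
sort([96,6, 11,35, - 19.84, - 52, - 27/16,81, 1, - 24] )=[ -52, - 24, - 19.84,  -  27/16, 1, 6,11, 35,81,96]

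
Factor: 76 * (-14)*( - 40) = 2^6 * 5^1*7^1*19^1 = 42560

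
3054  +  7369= 10423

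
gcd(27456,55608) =24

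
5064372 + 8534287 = 13598659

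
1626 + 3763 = 5389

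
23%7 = 2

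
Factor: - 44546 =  -2^1*22273^1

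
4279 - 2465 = 1814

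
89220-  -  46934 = 136154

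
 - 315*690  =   - 217350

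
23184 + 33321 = 56505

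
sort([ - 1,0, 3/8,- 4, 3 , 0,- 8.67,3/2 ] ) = [ - 8.67, - 4, -1,  0,0 , 3/8,3/2,3]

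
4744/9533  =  4744/9533 = 0.50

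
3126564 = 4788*653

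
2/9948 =1/4974 = 0.00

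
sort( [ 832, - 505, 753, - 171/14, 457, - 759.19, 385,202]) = [ - 759.19, - 505, - 171/14, 202,385, 457,753, 832]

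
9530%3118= 176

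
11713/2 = 5856  +  1/2 = 5856.50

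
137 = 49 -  - 88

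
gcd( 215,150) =5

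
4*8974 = 35896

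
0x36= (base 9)60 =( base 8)66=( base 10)54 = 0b110110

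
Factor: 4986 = 2^1  *  3^2*277^1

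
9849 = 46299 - 36450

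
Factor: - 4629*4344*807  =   - 2^3*3^3*181^1*269^1 * 1543^1 = - 16227459432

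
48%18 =12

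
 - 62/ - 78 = 31/39 = 0.79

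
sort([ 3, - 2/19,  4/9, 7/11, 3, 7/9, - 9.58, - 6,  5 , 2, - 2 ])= [ - 9.58,  -  6,-2,  -  2/19,4/9,7/11, 7/9 , 2 , 3,  3,5 ]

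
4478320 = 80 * 55979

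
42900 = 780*55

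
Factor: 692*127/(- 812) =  -7^( - 1)*29^( - 1)* 127^1*173^1=- 21971/203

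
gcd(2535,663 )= 39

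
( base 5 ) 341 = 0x60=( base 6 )240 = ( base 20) 4g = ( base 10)96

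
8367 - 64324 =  - 55957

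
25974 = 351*74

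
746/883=746/883= 0.84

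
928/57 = 16 + 16/57 =16.28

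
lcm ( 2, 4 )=4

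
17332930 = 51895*334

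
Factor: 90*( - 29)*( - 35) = 2^1*3^2*5^2*7^1 * 29^1 = 91350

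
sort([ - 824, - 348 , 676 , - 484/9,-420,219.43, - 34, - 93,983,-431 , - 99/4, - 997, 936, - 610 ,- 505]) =[ - 997, - 824 , - 610, - 505 ,  -  431 ,  -  420,-348, - 93, - 484/9 , - 34,  -  99/4,219.43, 676,936,983 ]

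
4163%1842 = 479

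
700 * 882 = 617400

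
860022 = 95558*9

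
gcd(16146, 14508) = 234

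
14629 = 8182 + 6447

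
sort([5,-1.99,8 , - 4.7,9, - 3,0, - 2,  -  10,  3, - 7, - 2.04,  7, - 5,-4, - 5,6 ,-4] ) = [ - 10,-7, - 5,-5, - 4.7, - 4, - 4,-3, - 2.04, - 2, - 1.99, 0,3, 5,6,7,8,9]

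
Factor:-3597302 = -2^1*17^1*31^1*3413^1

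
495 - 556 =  - 61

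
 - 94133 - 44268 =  - 138401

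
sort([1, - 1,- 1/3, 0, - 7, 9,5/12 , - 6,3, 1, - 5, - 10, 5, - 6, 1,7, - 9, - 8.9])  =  [ - 10 , - 9, - 8.9, - 7, -6,  -  6, - 5, - 1, - 1/3, 0,5/12,1 , 1,1,3, 5,7,9 ]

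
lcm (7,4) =28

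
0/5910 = 0 = 0.00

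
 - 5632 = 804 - 6436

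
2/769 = 2/769  =  0.00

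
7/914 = 7/914= 0.01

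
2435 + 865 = 3300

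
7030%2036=922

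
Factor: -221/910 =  - 2^( - 1)*5^( - 1)*7^ (-1 )*17^1 = - 17/70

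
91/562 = 91/562 = 0.16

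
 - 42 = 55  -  97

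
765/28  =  27 + 9/28  =  27.32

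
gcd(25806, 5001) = 3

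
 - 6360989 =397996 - 6758985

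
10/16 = 5/8   =  0.62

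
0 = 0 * 6914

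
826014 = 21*39334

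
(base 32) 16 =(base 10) 38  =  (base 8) 46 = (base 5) 123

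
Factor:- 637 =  - 7^2*13^1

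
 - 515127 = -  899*573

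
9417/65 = 144 + 57/65 =144.88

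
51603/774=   17201/258 = 66.67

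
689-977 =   -  288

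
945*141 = 133245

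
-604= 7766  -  8370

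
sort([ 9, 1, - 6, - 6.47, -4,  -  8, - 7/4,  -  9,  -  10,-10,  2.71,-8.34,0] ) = [ - 10 ,  -  10, - 9, - 8.34, - 8 , - 6.47,- 6, -4,  -  7/4, 0 , 1 , 2.71, 9] 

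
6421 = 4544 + 1877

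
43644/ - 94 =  - 21822/47 = -  464.30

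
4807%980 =887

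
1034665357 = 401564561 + 633100796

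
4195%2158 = 2037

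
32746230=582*56265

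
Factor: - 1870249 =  - 1870249^1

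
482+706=1188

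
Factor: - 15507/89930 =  - 2^( - 1)*3^2 * 5^ (-1)*17^(  -  1 )*23^( - 2 )*1723^1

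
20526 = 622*33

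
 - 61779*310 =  - 19151490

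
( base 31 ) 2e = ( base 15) 51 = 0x4C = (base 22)3a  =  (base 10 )76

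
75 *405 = 30375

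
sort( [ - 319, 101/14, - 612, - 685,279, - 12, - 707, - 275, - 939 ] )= [-939, - 707, - 685, - 612, -319,-275, - 12,101/14,279 ]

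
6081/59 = 103 + 4/59 = 103.07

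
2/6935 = 2/6935 = 0.00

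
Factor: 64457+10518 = 74975 = 5^2*2999^1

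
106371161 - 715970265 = -609599104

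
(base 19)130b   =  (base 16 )1f11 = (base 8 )17421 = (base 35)6H8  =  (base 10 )7953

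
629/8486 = 629/8486 = 0.07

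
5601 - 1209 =4392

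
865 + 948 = 1813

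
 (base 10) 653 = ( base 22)17f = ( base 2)1010001101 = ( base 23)159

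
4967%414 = 413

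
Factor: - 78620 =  - 2^2 * 5^1*3931^1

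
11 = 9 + 2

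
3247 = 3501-254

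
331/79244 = 331/79244=0.00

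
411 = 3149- 2738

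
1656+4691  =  6347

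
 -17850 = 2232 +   -  20082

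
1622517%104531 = 54552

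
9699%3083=450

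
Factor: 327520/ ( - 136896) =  - 445/186 = - 2^(-1 )*3^( - 1)*5^1* 31^( - 1 ) * 89^1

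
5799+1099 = 6898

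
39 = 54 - 15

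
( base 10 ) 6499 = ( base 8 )14543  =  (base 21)efa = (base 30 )76j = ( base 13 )2c5c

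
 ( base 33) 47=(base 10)139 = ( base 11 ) 117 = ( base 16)8B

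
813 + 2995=3808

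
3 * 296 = 888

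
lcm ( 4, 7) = 28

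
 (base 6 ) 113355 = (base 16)2687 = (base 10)9863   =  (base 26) EF9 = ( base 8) 23207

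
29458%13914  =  1630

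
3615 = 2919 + 696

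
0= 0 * 88781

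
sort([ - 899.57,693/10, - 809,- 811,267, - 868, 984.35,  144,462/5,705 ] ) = [ - 899.57, - 868, - 811, - 809 , 693/10,462/5,144,267, 705,984.35 ] 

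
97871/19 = 5151 + 2/19 = 5151.11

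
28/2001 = 28/2001 = 0.01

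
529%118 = 57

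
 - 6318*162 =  - 1023516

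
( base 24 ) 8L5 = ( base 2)1001111111101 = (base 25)84H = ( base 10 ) 5117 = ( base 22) ACD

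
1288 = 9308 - 8020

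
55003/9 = 6111 + 4/9 = 6111.44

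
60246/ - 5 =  - 60246/5 = -12049.20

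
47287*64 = 3026368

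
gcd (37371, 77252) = 1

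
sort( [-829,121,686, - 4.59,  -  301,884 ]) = [ - 829, - 301,-4.59,121, 686,884] 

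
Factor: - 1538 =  - 2^1*769^1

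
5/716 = 5/716 = 0.01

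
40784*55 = 2243120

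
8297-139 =8158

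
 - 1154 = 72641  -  73795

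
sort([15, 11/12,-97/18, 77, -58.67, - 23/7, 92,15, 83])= [ - 58.67, - 97/18,-23/7, 11/12, 15,15, 77 , 83, 92]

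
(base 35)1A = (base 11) 41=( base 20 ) 25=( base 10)45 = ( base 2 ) 101101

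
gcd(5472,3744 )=288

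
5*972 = 4860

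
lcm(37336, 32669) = 261352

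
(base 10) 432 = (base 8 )660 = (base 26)GG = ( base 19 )13e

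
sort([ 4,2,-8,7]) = [ - 8,  2,4, 7 ]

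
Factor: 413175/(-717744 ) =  - 2^( - 4)*5^2*7^1*19^( - 1)= - 175/304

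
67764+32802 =100566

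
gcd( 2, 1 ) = 1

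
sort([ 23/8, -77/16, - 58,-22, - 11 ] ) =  [ - 58 , - 22, - 11, - 77/16, 23/8]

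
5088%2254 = 580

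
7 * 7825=54775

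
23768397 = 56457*421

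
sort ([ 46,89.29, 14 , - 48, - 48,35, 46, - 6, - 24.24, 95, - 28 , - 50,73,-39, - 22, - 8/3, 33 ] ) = [ - 50, - 48,  -  48,  -  39, - 28, - 24.24, - 22 , - 6, - 8/3,  14, 33, 35, 46,46,73,89.29, 95]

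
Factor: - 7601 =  - 11^1 * 691^1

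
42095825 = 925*45509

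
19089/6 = 6363/2 = 3181.50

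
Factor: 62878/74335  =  2^1*5^(  -  1)*149^1*211^1*14867^( - 1) 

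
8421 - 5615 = 2806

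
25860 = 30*862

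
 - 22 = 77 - 99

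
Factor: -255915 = - 3^2 * 5^1 * 11^2*47^1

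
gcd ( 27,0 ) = 27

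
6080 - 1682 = 4398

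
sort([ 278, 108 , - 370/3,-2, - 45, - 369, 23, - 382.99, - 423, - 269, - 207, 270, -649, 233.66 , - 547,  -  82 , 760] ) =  [ - 649, - 547, - 423, - 382.99, - 369, - 269, - 207,  -  370/3, - 82,  -  45, - 2, 23 , 108, 233.66,  270, 278, 760]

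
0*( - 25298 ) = 0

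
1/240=1/240 = 0.00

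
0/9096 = 0=0.00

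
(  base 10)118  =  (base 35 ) 3d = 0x76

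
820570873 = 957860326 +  - 137289453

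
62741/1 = 62741 = 62741.00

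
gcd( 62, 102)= 2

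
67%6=1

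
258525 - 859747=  - 601222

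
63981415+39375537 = 103356952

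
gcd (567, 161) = 7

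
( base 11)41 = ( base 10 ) 45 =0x2d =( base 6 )113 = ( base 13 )36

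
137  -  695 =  - 558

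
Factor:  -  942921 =-3^4*7^1* 1663^1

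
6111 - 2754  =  3357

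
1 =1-0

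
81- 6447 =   -  6366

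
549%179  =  12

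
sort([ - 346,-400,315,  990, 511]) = [ - 400, - 346, 315,511,990]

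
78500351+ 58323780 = 136824131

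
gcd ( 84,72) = 12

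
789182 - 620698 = 168484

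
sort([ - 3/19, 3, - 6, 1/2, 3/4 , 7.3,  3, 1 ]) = [  -  6,-3/19,1/2, 3/4, 1,3,3, 7.3] 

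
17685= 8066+9619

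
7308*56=409248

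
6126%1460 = 286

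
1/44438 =1/44438  =  0.00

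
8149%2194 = 1567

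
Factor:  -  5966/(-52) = 2^( - 1 ) * 13^( -1)*19^1*157^1 = 2983/26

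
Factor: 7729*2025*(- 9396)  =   - 2^2*3^8*5^2*29^1*59^1 * 131^1 =- 147058910100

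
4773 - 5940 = -1167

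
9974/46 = 4987/23 = 216.83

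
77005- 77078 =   -  73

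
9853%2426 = 149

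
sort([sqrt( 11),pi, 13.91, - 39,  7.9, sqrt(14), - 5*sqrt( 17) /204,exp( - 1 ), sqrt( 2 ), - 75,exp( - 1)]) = [-75, - 39,-5*sqrt ( 17 ) /204 , exp ( - 1),exp( -1), sqrt ( 2 ), pi,  sqrt( 11),sqrt( 14 ), 7.9,13.91]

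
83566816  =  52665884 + 30900932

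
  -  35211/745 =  - 35211/745 = - 47.26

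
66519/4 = 16629 + 3/4 = 16629.75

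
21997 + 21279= 43276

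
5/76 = 5/76 = 0.07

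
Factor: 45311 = 7^1*6473^1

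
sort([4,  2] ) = [2, 4 ]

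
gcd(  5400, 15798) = 6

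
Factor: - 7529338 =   -  2^1 * 3764669^1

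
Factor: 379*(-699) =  - 3^1 * 233^1 * 379^1 = - 264921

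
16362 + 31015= 47377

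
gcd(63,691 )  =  1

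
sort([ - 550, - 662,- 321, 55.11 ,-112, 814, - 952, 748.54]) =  [ - 952,-662,- 550,  -  321 ,  -  112,55.11,748.54, 814] 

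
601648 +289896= 891544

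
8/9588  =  2/2397 = 0.00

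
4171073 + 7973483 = 12144556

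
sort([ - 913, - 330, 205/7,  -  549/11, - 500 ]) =[-913 , - 500, - 330, - 549/11, 205/7]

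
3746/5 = 3746/5= 749.20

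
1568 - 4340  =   - 2772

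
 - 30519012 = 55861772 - 86380784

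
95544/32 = 11943/4 = 2985.75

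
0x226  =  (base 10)550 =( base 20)17A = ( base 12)39A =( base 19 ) 19i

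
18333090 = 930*19713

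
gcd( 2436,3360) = 84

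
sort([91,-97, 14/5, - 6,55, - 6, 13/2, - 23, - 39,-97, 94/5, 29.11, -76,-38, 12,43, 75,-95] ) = [-97,-97,-95,-76,- 39,-38,-23 ,-6,-6, 14/5, 13/2,12,  94/5, 29.11,43, 55, 75,91] 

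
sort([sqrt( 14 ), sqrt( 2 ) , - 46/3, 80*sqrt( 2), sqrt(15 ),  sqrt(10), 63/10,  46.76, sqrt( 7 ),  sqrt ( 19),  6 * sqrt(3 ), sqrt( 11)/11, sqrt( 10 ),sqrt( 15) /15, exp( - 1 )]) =[-46/3, sqrt( 15 )/15,  sqrt (11)/11, exp(-1 ),sqrt ( 2 ),  sqrt( 7 ), sqrt( 10 ),sqrt( 10 ),sqrt (14),sqrt(15), sqrt( 19 ), 63/10, 6*sqrt (3 ), 46.76,80*sqrt( 2 )] 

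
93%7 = 2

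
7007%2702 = 1603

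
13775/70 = 2755/14  =  196.79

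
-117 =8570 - 8687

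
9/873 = 1/97 =0.01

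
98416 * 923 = 90837968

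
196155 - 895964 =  - 699809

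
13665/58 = 13665/58 = 235.60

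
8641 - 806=7835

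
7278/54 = 134+7/9 = 134.78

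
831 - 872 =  - 41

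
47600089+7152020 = 54752109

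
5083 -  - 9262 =14345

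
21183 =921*23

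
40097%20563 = 19534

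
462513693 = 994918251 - 532404558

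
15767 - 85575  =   - 69808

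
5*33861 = 169305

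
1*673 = 673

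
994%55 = 4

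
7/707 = 1/101 = 0.01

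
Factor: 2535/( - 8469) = -845/2823 = -  3^( - 1)*5^1 * 13^2*941^(-1)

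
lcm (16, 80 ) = 80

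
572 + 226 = 798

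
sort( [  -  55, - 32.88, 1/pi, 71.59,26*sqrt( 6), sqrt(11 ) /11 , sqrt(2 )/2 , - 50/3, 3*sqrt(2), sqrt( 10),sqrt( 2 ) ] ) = [ - 55, - 32.88,  -  50/3, sqrt(11) /11, 1/pi, sqrt (2) /2 , sqrt(2), sqrt( 10 ), 3*sqrt( 2), 26*sqrt(6 ), 71.59]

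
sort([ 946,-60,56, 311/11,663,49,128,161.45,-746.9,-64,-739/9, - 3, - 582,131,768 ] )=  [ - 746.9, - 582, - 739/9, -64, - 60, - 3,311/11 , 49, 56,128,131,161.45,663,768,946] 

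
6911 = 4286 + 2625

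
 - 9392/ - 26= 361 + 3/13=361.23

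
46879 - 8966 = 37913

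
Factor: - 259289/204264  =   - 2^( - 3)*3^( - 2)*29^1 * 2837^( - 1) *8941^1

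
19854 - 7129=12725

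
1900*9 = 17100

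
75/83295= 5/5553=0.00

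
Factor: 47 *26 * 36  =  2^3*3^2 * 13^1*47^1 = 43992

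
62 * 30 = 1860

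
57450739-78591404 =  - 21140665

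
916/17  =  53 + 15/17 = 53.88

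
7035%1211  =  980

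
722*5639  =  4071358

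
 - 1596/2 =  - 798= - 798.00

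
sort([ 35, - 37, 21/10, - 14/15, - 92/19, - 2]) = [ - 37, - 92/19, - 2, - 14/15,21/10,35 ] 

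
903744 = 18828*48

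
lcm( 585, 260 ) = 2340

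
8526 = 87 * 98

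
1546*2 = 3092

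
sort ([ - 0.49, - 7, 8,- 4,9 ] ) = [ - 7, - 4, - 0.49, 8,9] 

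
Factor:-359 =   -  359^1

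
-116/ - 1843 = 116/1843 = 0.06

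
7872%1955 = 52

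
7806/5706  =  1301/951 = 1.37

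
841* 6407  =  5388287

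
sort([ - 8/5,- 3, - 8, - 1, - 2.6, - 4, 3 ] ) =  [-8, -4  ,- 3,-2.6, - 8/5, - 1, 3]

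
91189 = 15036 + 76153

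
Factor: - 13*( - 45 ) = 3^2*5^1*13^1 = 585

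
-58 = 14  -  72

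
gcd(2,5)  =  1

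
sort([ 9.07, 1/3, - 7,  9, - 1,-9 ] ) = [ - 9,-7, - 1,1/3,9,9.07 ]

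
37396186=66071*566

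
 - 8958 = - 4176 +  - 4782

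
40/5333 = 40/5333  =  0.01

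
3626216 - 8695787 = - 5069571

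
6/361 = 6/361=0.02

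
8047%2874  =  2299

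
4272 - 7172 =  - 2900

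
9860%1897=375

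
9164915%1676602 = 781905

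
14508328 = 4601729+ 9906599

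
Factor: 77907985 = 5^1*15581597^1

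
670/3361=670/3361= 0.20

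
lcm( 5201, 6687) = 46809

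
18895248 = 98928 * 191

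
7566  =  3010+4556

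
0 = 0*88730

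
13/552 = 13/552 = 0.02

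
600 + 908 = 1508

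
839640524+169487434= 1009127958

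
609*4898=2982882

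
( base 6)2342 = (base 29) jf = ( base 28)k6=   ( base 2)1000110110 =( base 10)566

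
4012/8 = 1003/2 = 501.50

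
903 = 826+77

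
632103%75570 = 27543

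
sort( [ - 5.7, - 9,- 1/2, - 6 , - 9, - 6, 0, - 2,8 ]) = [-9, - 9,-6,-6, - 5.7, - 2,  -  1/2,0,8 ]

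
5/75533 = 5/75533 = 0.00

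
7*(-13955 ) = -97685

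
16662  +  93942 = 110604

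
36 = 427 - 391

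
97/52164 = 97/52164  =  0.00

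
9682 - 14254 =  - 4572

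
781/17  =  45 + 16/17 = 45.94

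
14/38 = 7/19  =  0.37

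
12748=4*3187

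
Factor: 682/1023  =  2/3 = 2^1*3^(-1)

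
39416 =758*52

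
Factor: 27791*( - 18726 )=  - 2^1 *3^1 * 3121^1*27791^1 = -  520414266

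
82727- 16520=66207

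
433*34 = 14722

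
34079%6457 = 1794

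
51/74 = 51/74 = 0.69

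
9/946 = 9/946  =  0.01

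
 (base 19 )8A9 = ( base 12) 1953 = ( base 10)3087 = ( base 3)11020100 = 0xc0f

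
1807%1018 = 789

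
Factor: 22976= 2^6*359^1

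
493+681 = 1174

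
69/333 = 23/111 = 0.21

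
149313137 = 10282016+139031121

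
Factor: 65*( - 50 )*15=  - 2^1*3^1*5^4*13^1 = - 48750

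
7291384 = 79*92296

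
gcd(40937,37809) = 1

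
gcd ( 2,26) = 2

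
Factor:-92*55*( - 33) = 166980  =  2^2*3^1*5^1 * 11^2*23^1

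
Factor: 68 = 2^2 * 17^1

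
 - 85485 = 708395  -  793880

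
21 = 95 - 74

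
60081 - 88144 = - 28063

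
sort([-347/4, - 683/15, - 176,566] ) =[ - 176, - 347/4 , - 683/15, 566] 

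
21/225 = 7/75= 0.09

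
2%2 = 0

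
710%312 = 86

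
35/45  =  7/9 = 0.78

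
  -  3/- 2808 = 1/936= 0.00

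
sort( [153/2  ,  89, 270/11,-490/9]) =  [ -490/9,270/11, 153/2,89]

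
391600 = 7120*55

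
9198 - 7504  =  1694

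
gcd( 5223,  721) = 1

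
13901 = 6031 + 7870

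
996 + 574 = 1570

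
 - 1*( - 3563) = 3563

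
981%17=12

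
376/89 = 376/89 = 4.22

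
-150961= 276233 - 427194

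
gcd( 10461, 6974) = 3487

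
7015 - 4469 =2546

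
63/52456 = 63/52456 = 0.00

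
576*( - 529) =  - 304704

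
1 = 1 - 0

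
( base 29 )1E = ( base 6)111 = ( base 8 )53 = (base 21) 21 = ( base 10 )43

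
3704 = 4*926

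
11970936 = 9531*1256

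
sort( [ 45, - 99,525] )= [ - 99, 45, 525]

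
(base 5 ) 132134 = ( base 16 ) 14ae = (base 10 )5294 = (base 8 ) 12256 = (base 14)1D02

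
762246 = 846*901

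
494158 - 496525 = - 2367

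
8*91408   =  731264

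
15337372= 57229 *268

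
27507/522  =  9169/174 = 52.70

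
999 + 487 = 1486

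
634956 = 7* 90708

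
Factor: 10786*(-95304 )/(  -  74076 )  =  85662412/6173 = 2^2*11^1 * 19^2*5393^1*6173^ ( - 1 ) 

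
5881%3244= 2637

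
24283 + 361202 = 385485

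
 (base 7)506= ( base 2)11111011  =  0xFB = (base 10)251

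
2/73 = 2/73  =  0.03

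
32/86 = 16/43 = 0.37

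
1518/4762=759/2381= 0.32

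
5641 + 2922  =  8563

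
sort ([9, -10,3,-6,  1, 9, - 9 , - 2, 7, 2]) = [-10, - 9, -6,-2,1,2,3, 7, 9, 9 ]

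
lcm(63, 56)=504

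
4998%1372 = 882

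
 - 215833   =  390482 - 606315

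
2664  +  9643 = 12307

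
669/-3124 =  - 1 + 2455/3124 = - 0.21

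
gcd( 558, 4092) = 186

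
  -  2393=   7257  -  9650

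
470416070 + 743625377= 1214041447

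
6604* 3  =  19812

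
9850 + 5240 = 15090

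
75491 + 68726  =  144217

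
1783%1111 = 672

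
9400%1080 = 760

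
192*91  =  17472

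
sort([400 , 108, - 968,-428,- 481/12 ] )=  [ - 968, - 428,-481/12 , 108, 400 ]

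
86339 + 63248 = 149587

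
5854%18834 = 5854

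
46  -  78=-32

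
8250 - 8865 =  - 615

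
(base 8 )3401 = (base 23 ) 38M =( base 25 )2LI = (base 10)1793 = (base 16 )701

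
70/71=70/71=0.99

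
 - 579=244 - 823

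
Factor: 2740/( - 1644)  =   - 5/3 = - 3^( - 1 ) * 5^1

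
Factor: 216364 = 2^2*54091^1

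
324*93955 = 30441420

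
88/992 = 11/124 = 0.09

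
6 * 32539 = 195234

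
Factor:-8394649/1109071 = -263^(-1)* 1583^1*4217^( - 1)*5303^1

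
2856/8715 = 136/415 = 0.33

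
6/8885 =6/8885  =  0.00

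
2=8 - 6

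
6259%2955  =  349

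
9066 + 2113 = 11179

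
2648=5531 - 2883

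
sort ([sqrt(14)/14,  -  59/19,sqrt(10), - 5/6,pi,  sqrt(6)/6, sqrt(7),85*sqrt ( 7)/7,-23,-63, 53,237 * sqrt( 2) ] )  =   [ -63, - 23, - 59/19, - 5/6 , sqrt ( 14) /14, sqrt( 6)/6, sqrt( 7 ),pi,sqrt ( 10 ),85*sqrt ( 7 )/7,53, 237*sqrt( 2 )]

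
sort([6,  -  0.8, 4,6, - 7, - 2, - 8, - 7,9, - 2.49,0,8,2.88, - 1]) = [ - 8, - 7, - 7,-2.49 , - 2,-1, - 0.8 , 0,2.88,4,6,6,8, 9 ] 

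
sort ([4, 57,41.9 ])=[4, 41.9,  57] 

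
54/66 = 9/11 = 0.82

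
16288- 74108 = - 57820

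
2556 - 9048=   -  6492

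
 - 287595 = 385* (- 747)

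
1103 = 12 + 1091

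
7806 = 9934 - 2128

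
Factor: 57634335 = 3^4*5^1*11^1 *17^1*761^1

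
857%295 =267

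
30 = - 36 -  - 66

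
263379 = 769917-506538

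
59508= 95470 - 35962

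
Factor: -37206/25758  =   - 3^( - 2)*13^1 = - 13/9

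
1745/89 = 19+54/89 = 19.61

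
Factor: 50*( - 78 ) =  - 2^2 * 3^1 *5^2 * 13^1 = - 3900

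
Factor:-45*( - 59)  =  3^2 * 5^1*59^1 = 2655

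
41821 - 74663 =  - 32842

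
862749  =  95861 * 9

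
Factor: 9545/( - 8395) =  - 73^ ( - 1)*83^1 = -83/73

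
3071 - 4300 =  - 1229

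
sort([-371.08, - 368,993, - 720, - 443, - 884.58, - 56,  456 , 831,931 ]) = [ - 884.58  , - 720, - 443, -371.08 , - 368, - 56,456,831,931 , 993 ]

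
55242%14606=11424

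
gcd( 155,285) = 5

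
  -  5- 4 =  - 9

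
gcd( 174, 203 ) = 29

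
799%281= 237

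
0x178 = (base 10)376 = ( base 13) 22C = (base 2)101111000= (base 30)CG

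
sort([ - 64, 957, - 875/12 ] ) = [-875/12, - 64,957 ]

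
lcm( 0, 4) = 0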